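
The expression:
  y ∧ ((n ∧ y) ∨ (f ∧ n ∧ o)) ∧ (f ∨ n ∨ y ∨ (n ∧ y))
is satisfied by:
  {y: True, n: True}


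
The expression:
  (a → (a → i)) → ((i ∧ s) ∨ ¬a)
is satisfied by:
  {s: True, a: False, i: False}
  {s: False, a: False, i: False}
  {i: True, s: True, a: False}
  {i: True, s: False, a: False}
  {a: True, s: True, i: False}
  {a: True, s: False, i: False}
  {a: True, i: True, s: True}


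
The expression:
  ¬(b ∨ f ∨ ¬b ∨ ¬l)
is never true.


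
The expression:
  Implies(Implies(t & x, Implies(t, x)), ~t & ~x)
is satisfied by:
  {x: False, t: False}


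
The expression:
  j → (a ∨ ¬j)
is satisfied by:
  {a: True, j: False}
  {j: False, a: False}
  {j: True, a: True}


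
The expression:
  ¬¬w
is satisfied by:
  {w: True}


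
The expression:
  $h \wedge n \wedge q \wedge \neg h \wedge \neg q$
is never true.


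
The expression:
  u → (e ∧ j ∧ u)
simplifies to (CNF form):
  (e ∨ ¬u) ∧ (j ∨ ¬u)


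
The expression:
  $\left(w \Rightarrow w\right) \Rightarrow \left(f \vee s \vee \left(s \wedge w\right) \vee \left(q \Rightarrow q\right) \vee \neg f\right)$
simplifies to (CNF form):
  $\text{True}$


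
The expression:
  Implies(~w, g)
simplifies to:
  g | w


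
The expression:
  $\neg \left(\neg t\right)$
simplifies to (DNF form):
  $t$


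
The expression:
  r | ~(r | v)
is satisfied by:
  {r: True, v: False}
  {v: False, r: False}
  {v: True, r: True}


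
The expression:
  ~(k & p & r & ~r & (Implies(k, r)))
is always true.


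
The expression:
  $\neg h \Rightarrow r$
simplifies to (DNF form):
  $h \vee r$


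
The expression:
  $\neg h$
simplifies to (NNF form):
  $\neg h$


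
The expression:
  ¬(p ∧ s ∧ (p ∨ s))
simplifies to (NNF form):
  ¬p ∨ ¬s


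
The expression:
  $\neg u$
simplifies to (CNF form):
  $\neg u$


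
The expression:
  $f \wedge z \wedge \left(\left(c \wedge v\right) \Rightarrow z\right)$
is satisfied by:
  {z: True, f: True}


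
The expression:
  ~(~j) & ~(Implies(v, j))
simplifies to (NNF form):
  False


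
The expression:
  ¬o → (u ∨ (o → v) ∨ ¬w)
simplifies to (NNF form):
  True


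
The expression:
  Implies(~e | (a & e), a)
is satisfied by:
  {a: True, e: True}
  {a: True, e: False}
  {e: True, a: False}


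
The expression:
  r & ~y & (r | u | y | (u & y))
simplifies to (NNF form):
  r & ~y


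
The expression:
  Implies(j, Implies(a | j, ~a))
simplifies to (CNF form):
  ~a | ~j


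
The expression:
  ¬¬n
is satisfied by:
  {n: True}


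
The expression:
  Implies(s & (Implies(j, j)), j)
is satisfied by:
  {j: True, s: False}
  {s: False, j: False}
  {s: True, j: True}


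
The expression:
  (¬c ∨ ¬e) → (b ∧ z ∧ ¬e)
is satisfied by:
  {c: True, e: True, b: True, z: True}
  {c: True, e: True, b: True, z: False}
  {c: True, e: True, z: True, b: False}
  {c: True, e: True, z: False, b: False}
  {c: True, b: True, z: True, e: False}
  {b: True, z: True, c: False, e: False}


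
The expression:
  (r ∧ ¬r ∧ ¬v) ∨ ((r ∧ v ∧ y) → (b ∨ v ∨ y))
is always true.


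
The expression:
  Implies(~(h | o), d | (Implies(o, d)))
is always true.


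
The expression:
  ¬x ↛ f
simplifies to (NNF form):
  f ∨ ¬x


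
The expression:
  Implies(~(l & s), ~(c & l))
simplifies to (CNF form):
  s | ~c | ~l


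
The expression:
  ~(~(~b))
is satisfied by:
  {b: False}


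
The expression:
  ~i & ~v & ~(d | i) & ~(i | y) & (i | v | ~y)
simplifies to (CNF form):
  ~d & ~i & ~v & ~y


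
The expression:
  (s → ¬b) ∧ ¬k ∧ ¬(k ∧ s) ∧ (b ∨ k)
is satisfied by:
  {b: True, k: False, s: False}


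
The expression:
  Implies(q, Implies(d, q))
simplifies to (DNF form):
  True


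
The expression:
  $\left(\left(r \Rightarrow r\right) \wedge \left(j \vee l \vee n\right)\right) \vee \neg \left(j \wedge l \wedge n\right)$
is always true.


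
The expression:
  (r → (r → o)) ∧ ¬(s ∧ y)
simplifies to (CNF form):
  (o ∨ ¬r) ∧ (¬s ∨ ¬y) ∧ (o ∨ ¬r ∨ ¬s) ∧ (o ∨ ¬r ∨ ¬y) ∧ (o ∨ ¬s ∨ ¬y) ∧ (¬r ∨ ¬s ∨ ¬y) ∧ (o ∨ ¬r ∨ ¬s ∨ ¬y)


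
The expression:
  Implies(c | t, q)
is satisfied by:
  {q: True, c: False, t: False}
  {q: True, t: True, c: False}
  {q: True, c: True, t: False}
  {q: True, t: True, c: True}
  {t: False, c: False, q: False}


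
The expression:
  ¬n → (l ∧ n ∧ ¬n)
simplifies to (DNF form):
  n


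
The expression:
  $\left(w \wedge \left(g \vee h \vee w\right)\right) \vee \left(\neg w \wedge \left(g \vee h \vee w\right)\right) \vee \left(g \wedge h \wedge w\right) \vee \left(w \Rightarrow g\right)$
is always true.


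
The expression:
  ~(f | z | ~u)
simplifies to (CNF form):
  u & ~f & ~z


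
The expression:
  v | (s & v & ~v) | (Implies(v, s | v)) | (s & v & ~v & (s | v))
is always true.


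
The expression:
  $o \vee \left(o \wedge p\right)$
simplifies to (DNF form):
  $o$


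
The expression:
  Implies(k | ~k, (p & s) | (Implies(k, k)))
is always true.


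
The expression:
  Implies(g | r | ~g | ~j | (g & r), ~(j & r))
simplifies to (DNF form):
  ~j | ~r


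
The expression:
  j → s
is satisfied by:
  {s: True, j: False}
  {j: False, s: False}
  {j: True, s: True}


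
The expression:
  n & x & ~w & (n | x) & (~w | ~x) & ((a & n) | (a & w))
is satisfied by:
  {a: True, x: True, n: True, w: False}


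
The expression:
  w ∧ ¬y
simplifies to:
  w ∧ ¬y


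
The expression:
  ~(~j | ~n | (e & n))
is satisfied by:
  {j: True, n: True, e: False}


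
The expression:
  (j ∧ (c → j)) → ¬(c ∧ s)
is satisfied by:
  {s: False, c: False, j: False}
  {j: True, s: False, c: False}
  {c: True, s: False, j: False}
  {j: True, c: True, s: False}
  {s: True, j: False, c: False}
  {j: True, s: True, c: False}
  {c: True, s: True, j: False}


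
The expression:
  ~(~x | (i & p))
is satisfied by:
  {x: True, p: False, i: False}
  {i: True, x: True, p: False}
  {p: True, x: True, i: False}


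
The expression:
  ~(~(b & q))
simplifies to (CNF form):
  b & q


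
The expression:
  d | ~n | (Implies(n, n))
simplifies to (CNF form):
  True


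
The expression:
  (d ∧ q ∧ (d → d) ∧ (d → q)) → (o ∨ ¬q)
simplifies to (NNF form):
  o ∨ ¬d ∨ ¬q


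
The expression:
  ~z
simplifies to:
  ~z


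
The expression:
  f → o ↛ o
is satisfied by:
  {f: False}


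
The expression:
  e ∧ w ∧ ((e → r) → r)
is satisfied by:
  {e: True, w: True}


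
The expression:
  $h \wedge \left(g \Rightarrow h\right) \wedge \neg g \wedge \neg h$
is never true.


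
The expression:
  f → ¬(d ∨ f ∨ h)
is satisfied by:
  {f: False}


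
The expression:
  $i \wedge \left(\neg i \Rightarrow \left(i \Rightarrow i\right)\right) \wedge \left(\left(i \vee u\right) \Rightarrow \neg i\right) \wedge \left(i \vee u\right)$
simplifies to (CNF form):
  $\text{False}$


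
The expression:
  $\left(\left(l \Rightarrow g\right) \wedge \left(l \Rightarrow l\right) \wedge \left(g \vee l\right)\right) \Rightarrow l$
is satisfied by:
  {l: True, g: False}
  {g: False, l: False}
  {g: True, l: True}


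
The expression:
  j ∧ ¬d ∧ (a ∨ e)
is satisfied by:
  {a: True, e: True, j: True, d: False}
  {a: True, j: True, d: False, e: False}
  {e: True, j: True, d: False, a: False}


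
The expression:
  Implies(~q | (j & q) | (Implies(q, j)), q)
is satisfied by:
  {q: True}


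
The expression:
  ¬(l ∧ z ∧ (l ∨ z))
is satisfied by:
  {l: False, z: False}
  {z: True, l: False}
  {l: True, z: False}


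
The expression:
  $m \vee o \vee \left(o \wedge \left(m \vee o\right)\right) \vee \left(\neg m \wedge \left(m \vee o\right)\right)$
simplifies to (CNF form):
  $m \vee o$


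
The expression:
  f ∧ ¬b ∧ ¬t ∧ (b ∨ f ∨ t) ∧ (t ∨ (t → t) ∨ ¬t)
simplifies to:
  f ∧ ¬b ∧ ¬t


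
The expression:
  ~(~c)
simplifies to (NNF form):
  c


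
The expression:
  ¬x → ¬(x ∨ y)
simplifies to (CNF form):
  x ∨ ¬y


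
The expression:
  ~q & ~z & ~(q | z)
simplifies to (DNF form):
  ~q & ~z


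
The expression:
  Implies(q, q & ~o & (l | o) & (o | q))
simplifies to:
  ~q | (l & ~o)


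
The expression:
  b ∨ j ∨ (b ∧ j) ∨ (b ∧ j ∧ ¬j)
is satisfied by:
  {b: True, j: True}
  {b: True, j: False}
  {j: True, b: False}


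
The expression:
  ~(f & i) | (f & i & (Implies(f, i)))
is always true.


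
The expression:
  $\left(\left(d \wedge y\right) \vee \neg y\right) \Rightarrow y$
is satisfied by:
  {y: True}


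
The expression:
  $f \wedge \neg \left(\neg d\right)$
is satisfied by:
  {d: True, f: True}


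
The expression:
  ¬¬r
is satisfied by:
  {r: True}


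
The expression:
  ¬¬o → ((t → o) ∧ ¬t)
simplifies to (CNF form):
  ¬o ∨ ¬t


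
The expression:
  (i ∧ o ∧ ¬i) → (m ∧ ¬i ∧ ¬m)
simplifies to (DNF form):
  True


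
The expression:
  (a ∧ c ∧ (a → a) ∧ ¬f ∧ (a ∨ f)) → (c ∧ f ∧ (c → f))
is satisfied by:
  {f: True, c: False, a: False}
  {f: False, c: False, a: False}
  {a: True, f: True, c: False}
  {a: True, f: False, c: False}
  {c: True, f: True, a: False}
  {c: True, f: False, a: False}
  {c: True, a: True, f: True}


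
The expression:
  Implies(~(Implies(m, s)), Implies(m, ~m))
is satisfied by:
  {s: True, m: False}
  {m: False, s: False}
  {m: True, s: True}


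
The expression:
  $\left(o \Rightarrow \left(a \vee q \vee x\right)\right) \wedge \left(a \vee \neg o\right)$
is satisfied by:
  {a: True, o: False}
  {o: False, a: False}
  {o: True, a: True}


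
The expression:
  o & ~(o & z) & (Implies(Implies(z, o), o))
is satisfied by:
  {o: True, z: False}


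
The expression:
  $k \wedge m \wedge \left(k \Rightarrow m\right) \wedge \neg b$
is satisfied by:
  {m: True, k: True, b: False}


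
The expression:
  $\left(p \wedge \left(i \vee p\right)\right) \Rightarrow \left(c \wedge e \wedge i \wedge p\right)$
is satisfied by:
  {i: True, c: True, e: True, p: False}
  {i: True, c: True, e: False, p: False}
  {i: True, e: True, c: False, p: False}
  {i: True, e: False, c: False, p: False}
  {c: True, e: True, i: False, p: False}
  {c: True, i: False, e: False, p: False}
  {c: False, e: True, i: False, p: False}
  {c: False, i: False, e: False, p: False}
  {i: True, p: True, c: True, e: True}


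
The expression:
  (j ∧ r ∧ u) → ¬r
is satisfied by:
  {u: False, r: False, j: False}
  {j: True, u: False, r: False}
  {r: True, u: False, j: False}
  {j: True, r: True, u: False}
  {u: True, j: False, r: False}
  {j: True, u: True, r: False}
  {r: True, u: True, j: False}


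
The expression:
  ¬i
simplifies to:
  ¬i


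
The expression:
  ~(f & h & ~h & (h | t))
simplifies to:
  True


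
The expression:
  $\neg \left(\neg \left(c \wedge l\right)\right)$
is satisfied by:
  {c: True, l: True}


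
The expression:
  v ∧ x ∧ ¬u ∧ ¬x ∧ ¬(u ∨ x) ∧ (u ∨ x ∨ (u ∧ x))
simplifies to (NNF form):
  False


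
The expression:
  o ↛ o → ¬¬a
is always true.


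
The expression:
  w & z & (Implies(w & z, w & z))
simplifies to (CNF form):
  w & z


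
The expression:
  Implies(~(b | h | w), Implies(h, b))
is always true.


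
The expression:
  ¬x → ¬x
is always true.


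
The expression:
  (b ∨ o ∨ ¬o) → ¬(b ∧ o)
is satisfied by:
  {o: False, b: False}
  {b: True, o: False}
  {o: True, b: False}


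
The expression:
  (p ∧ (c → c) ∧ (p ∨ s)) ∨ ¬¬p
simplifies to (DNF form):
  p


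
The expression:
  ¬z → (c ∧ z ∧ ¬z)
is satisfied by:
  {z: True}


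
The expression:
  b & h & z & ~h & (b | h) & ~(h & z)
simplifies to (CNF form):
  False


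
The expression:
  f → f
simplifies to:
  True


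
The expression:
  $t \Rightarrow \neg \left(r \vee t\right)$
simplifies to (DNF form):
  $\neg t$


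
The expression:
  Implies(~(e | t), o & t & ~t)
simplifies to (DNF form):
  e | t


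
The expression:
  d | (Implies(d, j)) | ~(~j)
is always true.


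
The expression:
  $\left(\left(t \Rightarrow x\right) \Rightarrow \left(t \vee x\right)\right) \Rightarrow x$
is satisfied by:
  {x: True, t: False}
  {t: False, x: False}
  {t: True, x: True}


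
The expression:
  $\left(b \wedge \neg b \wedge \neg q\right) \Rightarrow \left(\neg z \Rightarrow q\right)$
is always true.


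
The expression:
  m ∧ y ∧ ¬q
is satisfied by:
  {m: True, y: True, q: False}


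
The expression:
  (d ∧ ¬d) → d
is always true.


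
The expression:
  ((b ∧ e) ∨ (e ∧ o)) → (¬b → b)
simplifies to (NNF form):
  b ∨ ¬e ∨ ¬o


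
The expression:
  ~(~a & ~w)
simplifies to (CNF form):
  a | w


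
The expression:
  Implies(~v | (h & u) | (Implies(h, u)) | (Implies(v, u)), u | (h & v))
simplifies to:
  u | (h & v)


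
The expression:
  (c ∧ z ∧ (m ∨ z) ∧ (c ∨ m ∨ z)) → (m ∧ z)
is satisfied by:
  {m: True, c: False, z: False}
  {c: False, z: False, m: False}
  {z: True, m: True, c: False}
  {z: True, c: False, m: False}
  {m: True, c: True, z: False}
  {c: True, m: False, z: False}
  {z: True, c: True, m: True}


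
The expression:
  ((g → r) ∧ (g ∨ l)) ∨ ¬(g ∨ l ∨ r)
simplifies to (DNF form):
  (g ∧ r) ∨ (l ∧ ¬g) ∨ (¬g ∧ ¬r)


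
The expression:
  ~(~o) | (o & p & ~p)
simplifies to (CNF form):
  o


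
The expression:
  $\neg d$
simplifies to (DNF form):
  $\neg d$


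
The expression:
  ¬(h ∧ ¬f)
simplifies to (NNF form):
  f ∨ ¬h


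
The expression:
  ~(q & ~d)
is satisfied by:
  {d: True, q: False}
  {q: False, d: False}
  {q: True, d: True}


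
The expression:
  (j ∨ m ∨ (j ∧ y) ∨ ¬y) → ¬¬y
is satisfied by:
  {y: True}


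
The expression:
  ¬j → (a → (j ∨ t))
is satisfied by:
  {t: True, j: True, a: False}
  {t: True, j: False, a: False}
  {j: True, t: False, a: False}
  {t: False, j: False, a: False}
  {a: True, t: True, j: True}
  {a: True, t: True, j: False}
  {a: True, j: True, t: False}


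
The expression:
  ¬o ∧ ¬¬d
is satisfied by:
  {d: True, o: False}


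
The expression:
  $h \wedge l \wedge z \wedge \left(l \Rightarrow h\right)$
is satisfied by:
  {h: True, z: True, l: True}


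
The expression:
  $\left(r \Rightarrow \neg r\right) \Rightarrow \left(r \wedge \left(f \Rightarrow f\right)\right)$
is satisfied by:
  {r: True}


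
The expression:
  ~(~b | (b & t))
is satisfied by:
  {b: True, t: False}


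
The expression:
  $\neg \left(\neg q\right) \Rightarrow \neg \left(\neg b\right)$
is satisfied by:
  {b: True, q: False}
  {q: False, b: False}
  {q: True, b: True}


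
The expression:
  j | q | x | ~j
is always true.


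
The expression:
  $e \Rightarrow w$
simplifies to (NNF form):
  $w \vee \neg e$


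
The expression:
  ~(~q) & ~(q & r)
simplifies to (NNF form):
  q & ~r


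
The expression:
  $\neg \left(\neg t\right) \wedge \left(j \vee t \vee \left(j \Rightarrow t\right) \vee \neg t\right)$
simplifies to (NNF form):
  $t$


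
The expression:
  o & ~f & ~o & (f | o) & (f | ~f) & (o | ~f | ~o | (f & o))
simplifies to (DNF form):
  False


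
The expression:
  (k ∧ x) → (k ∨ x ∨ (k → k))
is always true.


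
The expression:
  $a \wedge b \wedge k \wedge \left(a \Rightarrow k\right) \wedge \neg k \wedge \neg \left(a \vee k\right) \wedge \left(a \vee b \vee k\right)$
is never true.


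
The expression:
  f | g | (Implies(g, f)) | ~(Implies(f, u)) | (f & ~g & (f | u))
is always true.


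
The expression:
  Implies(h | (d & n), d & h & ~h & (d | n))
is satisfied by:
  {d: False, h: False, n: False}
  {n: True, d: False, h: False}
  {d: True, n: False, h: False}


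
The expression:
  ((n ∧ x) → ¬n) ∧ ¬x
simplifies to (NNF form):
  ¬x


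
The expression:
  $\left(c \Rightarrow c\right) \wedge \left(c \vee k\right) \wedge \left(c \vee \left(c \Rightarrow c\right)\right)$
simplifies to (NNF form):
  $c \vee k$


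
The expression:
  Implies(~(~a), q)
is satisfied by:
  {q: True, a: False}
  {a: False, q: False}
  {a: True, q: True}


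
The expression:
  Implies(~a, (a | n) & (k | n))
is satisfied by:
  {n: True, a: True}
  {n: True, a: False}
  {a: True, n: False}


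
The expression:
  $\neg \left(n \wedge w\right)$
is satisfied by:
  {w: False, n: False}
  {n: True, w: False}
  {w: True, n: False}


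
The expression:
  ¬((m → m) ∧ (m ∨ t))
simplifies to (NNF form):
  ¬m ∧ ¬t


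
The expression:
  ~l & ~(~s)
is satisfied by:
  {s: True, l: False}


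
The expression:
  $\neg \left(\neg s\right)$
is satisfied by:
  {s: True}


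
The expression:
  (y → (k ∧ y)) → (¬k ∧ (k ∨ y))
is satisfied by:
  {y: True, k: False}


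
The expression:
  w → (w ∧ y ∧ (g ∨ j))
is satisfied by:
  {y: True, g: True, j: True, w: False}
  {y: True, g: True, j: False, w: False}
  {y: True, j: True, w: False, g: False}
  {y: True, j: False, w: False, g: False}
  {g: True, j: True, w: False, y: False}
  {g: True, j: False, w: False, y: False}
  {j: True, g: False, w: False, y: False}
  {j: False, g: False, w: False, y: False}
  {y: True, g: True, w: True, j: True}
  {y: True, g: True, w: True, j: False}
  {y: True, w: True, j: True, g: False}


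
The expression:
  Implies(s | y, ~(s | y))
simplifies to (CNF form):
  ~s & ~y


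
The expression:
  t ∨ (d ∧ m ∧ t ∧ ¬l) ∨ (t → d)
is always true.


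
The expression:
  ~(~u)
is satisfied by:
  {u: True}


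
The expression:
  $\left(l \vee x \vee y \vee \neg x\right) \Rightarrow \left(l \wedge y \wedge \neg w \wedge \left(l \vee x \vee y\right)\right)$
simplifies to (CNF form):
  $l \wedge y \wedge \neg w$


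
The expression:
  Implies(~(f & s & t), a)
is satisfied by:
  {a: True, s: True, t: True, f: True}
  {a: True, s: True, t: True, f: False}
  {a: True, s: True, f: True, t: False}
  {a: True, s: True, f: False, t: False}
  {a: True, t: True, f: True, s: False}
  {a: True, t: True, f: False, s: False}
  {a: True, t: False, f: True, s: False}
  {a: True, t: False, f: False, s: False}
  {s: True, t: True, f: True, a: False}


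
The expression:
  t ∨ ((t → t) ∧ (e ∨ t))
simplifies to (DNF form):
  e ∨ t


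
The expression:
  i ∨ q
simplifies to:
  i ∨ q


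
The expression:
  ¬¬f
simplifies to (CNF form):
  f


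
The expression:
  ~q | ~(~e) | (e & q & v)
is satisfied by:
  {e: True, q: False}
  {q: False, e: False}
  {q: True, e: True}


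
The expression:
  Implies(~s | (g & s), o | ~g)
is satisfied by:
  {o: True, g: False}
  {g: False, o: False}
  {g: True, o: True}


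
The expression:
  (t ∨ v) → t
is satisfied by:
  {t: True, v: False}
  {v: False, t: False}
  {v: True, t: True}


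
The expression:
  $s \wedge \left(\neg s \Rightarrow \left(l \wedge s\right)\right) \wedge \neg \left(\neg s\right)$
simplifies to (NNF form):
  $s$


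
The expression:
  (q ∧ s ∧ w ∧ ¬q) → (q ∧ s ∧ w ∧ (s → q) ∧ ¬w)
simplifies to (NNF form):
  True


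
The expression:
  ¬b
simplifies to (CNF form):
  ¬b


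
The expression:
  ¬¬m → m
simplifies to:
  True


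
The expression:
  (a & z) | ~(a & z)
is always true.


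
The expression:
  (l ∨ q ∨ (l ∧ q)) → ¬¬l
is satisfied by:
  {l: True, q: False}
  {q: False, l: False}
  {q: True, l: True}


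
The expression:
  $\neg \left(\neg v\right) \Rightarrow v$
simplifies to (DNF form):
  $\text{True}$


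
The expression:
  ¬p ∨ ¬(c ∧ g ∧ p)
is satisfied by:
  {p: False, c: False, g: False}
  {g: True, p: False, c: False}
  {c: True, p: False, g: False}
  {g: True, c: True, p: False}
  {p: True, g: False, c: False}
  {g: True, p: True, c: False}
  {c: True, p: True, g: False}


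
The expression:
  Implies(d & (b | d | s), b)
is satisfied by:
  {b: True, d: False}
  {d: False, b: False}
  {d: True, b: True}


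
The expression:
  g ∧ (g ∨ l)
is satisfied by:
  {g: True}


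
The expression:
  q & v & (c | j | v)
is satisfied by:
  {q: True, v: True}


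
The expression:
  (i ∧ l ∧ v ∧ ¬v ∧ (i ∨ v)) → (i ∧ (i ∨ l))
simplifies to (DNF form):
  True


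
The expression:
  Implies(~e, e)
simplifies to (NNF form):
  e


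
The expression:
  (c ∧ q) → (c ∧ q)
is always true.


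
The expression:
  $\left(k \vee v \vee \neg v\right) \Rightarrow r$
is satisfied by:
  {r: True}


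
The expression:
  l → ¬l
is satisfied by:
  {l: False}


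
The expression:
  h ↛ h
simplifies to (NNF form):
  False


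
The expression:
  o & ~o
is never true.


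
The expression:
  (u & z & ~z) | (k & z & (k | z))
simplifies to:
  k & z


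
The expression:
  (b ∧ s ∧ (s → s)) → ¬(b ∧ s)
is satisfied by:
  {s: False, b: False}
  {b: True, s: False}
  {s: True, b: False}


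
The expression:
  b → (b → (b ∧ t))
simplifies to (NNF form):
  t ∨ ¬b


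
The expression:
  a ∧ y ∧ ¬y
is never true.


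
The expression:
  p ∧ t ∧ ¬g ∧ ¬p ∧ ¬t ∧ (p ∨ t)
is never true.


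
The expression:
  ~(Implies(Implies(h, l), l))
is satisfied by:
  {h: False, l: False}


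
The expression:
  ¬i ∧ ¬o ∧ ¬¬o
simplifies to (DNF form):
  False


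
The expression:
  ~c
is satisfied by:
  {c: False}


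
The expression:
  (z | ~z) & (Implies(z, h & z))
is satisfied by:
  {h: True, z: False}
  {z: False, h: False}
  {z: True, h: True}


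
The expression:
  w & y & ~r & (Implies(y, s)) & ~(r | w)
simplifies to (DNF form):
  False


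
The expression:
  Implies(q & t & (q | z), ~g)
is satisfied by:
  {g: False, t: False, q: False}
  {q: True, g: False, t: False}
  {t: True, g: False, q: False}
  {q: True, t: True, g: False}
  {g: True, q: False, t: False}
  {q: True, g: True, t: False}
  {t: True, g: True, q: False}


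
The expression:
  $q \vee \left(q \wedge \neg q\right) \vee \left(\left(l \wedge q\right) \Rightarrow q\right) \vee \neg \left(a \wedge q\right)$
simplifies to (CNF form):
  $\text{True}$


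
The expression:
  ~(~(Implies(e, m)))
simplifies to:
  m | ~e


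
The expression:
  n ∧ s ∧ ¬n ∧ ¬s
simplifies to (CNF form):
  False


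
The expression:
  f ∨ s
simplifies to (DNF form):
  f ∨ s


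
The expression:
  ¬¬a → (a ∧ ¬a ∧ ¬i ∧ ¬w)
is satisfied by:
  {a: False}


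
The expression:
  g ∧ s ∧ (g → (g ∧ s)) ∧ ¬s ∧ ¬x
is never true.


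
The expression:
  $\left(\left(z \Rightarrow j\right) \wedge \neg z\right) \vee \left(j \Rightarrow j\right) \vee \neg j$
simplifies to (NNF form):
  $\text{True}$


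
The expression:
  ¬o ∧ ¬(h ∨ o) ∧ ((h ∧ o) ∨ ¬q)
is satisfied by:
  {q: False, o: False, h: False}


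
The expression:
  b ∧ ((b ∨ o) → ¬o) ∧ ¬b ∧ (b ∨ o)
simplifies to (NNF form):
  False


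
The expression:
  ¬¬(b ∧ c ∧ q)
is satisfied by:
  {c: True, b: True, q: True}


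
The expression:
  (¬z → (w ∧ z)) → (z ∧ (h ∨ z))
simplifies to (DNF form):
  True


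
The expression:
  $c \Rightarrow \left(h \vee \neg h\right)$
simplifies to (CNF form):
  $\text{True}$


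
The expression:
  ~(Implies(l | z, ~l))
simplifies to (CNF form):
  l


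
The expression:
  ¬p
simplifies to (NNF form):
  ¬p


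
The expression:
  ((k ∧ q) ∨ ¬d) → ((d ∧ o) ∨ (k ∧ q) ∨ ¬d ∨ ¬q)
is always true.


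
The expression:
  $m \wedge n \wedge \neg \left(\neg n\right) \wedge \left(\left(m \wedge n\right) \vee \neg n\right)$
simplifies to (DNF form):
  $m \wedge n$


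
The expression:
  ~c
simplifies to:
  ~c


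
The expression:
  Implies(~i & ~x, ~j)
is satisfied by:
  {i: True, x: True, j: False}
  {i: True, x: False, j: False}
  {x: True, i: False, j: False}
  {i: False, x: False, j: False}
  {i: True, j: True, x: True}
  {i: True, j: True, x: False}
  {j: True, x: True, i: False}


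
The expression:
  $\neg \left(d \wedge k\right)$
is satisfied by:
  {k: False, d: False}
  {d: True, k: False}
  {k: True, d: False}


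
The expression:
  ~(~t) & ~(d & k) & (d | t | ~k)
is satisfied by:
  {t: True, k: False, d: False}
  {t: True, d: True, k: False}
  {t: True, k: True, d: False}


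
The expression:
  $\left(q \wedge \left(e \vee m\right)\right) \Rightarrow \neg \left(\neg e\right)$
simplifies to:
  $e \vee \neg m \vee \neg q$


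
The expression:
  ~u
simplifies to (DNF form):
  ~u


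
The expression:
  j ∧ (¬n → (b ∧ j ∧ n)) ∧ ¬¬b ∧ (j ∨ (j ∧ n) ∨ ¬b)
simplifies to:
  b ∧ j ∧ n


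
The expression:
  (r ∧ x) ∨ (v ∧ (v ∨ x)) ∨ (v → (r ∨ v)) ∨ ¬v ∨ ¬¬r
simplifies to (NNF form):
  True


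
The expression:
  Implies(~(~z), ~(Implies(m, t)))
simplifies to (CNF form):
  (m | ~z) & (~t | ~z)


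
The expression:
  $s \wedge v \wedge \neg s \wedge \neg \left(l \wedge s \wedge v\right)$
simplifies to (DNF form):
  $\text{False}$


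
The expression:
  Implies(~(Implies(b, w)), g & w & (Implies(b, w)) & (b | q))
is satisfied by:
  {w: True, b: False}
  {b: False, w: False}
  {b: True, w: True}


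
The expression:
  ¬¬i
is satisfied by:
  {i: True}


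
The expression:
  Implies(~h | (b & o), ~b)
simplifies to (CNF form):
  (h | ~b) & (~b | ~o)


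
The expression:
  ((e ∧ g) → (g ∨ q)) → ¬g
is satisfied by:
  {g: False}


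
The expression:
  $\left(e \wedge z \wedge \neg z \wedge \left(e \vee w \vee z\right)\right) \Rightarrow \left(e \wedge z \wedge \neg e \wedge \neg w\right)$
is always true.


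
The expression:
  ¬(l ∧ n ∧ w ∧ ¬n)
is always true.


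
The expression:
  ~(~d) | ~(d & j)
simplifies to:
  True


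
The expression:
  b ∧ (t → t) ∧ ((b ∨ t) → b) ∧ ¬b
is never true.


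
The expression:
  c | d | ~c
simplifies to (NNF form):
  True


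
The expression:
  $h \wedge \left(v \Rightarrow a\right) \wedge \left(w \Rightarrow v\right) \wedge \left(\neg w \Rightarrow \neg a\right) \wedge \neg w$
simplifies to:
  $h \wedge \neg a \wedge \neg v \wedge \neg w$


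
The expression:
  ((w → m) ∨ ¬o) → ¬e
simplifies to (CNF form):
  (o ∨ ¬e) ∧ (w ∨ ¬e) ∧ (¬e ∨ ¬m)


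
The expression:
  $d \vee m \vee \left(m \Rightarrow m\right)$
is always true.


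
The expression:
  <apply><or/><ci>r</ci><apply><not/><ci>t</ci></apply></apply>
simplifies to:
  <apply><or/><ci>r</ci><apply><not/><ci>t</ci></apply></apply>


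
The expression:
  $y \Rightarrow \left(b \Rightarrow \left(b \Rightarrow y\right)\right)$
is always true.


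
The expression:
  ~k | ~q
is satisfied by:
  {k: False, q: False}
  {q: True, k: False}
  {k: True, q: False}


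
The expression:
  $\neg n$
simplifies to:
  $\neg n$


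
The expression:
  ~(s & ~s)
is always true.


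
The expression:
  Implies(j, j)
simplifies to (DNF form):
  True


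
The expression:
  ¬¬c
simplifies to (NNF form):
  c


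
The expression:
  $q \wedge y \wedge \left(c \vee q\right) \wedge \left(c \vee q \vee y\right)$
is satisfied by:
  {y: True, q: True}


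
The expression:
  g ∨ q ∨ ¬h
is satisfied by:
  {q: True, g: True, h: False}
  {q: True, h: False, g: False}
  {g: True, h: False, q: False}
  {g: False, h: False, q: False}
  {q: True, g: True, h: True}
  {q: True, h: True, g: False}
  {g: True, h: True, q: False}


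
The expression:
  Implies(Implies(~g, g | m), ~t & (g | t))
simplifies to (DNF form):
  (g & ~t) | (~g & ~m)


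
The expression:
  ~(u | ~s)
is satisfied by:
  {s: True, u: False}


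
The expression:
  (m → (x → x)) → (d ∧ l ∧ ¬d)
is never true.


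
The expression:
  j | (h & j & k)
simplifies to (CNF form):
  j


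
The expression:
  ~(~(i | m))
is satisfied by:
  {i: True, m: True}
  {i: True, m: False}
  {m: True, i: False}


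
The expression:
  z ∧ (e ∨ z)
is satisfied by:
  {z: True}


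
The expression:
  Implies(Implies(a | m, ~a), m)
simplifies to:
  a | m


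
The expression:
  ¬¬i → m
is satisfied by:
  {m: True, i: False}
  {i: False, m: False}
  {i: True, m: True}


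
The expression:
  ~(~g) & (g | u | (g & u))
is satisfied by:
  {g: True}


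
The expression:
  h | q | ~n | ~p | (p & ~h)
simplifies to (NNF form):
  True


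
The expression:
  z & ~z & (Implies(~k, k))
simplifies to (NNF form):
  False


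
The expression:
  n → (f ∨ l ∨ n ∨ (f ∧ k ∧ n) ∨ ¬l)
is always true.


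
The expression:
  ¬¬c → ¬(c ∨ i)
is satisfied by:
  {c: False}


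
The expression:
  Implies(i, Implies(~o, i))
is always true.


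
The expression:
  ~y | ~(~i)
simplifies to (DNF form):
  i | ~y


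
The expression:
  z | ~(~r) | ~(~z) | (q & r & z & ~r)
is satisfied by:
  {r: True, z: True}
  {r: True, z: False}
  {z: True, r: False}


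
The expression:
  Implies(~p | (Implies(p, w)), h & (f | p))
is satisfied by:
  {h: True, f: True, p: True, w: False}
  {h: True, p: True, w: False, f: False}
  {h: True, f: True, w: True, p: True}
  {h: True, w: True, p: True, f: False}
  {h: True, f: True, p: False, w: False}
  {h: True, w: True, f: True, p: False}
  {f: True, p: True, w: False, h: False}
  {p: True, f: False, w: False, h: False}


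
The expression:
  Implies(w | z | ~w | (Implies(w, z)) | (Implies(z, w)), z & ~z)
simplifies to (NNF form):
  False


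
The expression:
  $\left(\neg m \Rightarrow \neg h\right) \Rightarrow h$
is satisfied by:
  {h: True}


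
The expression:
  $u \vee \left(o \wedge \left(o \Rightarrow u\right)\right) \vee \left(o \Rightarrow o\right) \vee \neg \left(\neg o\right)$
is always true.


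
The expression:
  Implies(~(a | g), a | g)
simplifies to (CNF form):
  a | g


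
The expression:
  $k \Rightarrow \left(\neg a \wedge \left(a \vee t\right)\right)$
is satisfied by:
  {t: True, k: False, a: False}
  {t: False, k: False, a: False}
  {a: True, t: True, k: False}
  {a: True, t: False, k: False}
  {k: True, t: True, a: False}


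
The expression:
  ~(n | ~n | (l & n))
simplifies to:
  False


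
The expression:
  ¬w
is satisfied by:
  {w: False}


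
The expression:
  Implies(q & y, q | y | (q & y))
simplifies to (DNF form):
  True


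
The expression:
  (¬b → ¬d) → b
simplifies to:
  b ∨ d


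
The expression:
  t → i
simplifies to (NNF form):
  i ∨ ¬t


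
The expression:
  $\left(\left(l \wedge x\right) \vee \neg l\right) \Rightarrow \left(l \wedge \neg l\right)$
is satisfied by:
  {l: True, x: False}


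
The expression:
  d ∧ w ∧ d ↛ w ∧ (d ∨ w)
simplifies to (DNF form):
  False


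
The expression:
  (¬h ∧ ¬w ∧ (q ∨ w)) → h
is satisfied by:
  {h: True, w: True, q: False}
  {h: True, w: False, q: False}
  {w: True, h: False, q: False}
  {h: False, w: False, q: False}
  {h: True, q: True, w: True}
  {h: True, q: True, w: False}
  {q: True, w: True, h: False}


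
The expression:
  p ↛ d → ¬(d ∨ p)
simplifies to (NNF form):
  d ∨ ¬p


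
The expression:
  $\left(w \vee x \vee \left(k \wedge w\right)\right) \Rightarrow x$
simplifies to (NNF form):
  $x \vee \neg w$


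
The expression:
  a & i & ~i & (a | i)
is never true.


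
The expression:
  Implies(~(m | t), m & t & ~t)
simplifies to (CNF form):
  m | t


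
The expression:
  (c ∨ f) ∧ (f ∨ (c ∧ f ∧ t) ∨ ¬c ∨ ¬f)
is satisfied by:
  {c: True, f: True}
  {c: True, f: False}
  {f: True, c: False}


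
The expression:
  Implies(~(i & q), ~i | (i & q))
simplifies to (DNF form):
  q | ~i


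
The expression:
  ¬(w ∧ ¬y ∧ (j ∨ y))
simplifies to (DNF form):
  y ∨ ¬j ∨ ¬w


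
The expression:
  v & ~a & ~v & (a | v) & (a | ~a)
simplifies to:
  False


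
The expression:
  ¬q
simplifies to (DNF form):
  ¬q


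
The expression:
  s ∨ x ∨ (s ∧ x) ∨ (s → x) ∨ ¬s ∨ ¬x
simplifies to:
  True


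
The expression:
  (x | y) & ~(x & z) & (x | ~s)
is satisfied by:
  {x: True, y: True, z: False, s: False}
  {x: True, y: False, z: False, s: False}
  {x: True, s: True, y: True, z: False}
  {x: True, s: True, y: False, z: False}
  {z: False, y: True, s: False, x: False}
  {z: True, y: True, s: False, x: False}


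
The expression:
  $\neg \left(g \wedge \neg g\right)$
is always true.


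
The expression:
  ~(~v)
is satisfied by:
  {v: True}


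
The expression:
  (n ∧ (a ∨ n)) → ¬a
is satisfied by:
  {n: False, a: False}
  {a: True, n: False}
  {n: True, a: False}


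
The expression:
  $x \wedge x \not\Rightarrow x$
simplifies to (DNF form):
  $\text{False}$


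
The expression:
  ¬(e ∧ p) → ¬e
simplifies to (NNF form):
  p ∨ ¬e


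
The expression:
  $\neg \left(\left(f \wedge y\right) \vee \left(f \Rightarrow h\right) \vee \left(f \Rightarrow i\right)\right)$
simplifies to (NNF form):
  $f \wedge \neg h \wedge \neg i \wedge \neg y$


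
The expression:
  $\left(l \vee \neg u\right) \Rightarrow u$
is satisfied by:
  {u: True}


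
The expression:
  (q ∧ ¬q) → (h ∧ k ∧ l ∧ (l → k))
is always true.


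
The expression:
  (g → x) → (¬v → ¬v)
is always true.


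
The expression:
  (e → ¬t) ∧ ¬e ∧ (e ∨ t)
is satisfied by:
  {t: True, e: False}


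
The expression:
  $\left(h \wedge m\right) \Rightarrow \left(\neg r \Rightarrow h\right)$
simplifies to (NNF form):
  $\text{True}$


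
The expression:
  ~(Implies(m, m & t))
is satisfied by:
  {m: True, t: False}


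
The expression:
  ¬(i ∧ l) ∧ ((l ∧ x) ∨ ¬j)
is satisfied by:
  {x: True, i: False, l: False, j: False}
  {x: False, i: False, l: False, j: False}
  {x: True, l: True, i: False, j: False}
  {l: True, x: False, i: False, j: False}
  {x: True, i: True, l: False, j: False}
  {i: True, x: False, l: False, j: False}
  {j: True, x: True, l: True, i: False}


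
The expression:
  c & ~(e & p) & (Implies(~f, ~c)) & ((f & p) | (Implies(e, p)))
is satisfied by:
  {c: True, f: True, e: False}


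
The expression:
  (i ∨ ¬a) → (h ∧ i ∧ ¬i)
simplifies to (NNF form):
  a ∧ ¬i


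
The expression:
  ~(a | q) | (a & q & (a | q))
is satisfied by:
  {a: False, q: False}
  {q: True, a: True}


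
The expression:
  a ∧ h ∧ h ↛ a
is never true.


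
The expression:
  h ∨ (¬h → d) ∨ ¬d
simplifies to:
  True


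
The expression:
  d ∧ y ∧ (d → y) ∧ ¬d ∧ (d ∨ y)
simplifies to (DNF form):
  False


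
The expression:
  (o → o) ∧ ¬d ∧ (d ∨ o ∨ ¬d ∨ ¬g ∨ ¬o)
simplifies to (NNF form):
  ¬d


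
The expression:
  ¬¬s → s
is always true.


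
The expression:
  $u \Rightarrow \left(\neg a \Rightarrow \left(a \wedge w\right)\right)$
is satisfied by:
  {a: True, u: False}
  {u: False, a: False}
  {u: True, a: True}


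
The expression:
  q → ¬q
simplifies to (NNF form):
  ¬q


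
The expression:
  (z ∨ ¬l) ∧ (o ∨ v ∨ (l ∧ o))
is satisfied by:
  {o: True, v: True, z: True, l: False}
  {o: True, v: True, l: False, z: False}
  {o: True, z: True, l: False, v: False}
  {o: True, l: False, z: False, v: False}
  {v: True, z: True, l: False, o: False}
  {v: True, l: False, z: False, o: False}
  {o: True, z: True, l: True, v: True}
  {o: True, z: True, l: True, v: False}
  {z: True, l: True, v: True, o: False}


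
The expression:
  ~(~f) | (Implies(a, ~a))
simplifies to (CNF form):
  f | ~a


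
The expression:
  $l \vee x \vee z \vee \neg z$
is always true.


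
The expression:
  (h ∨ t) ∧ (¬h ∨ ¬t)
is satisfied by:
  {h: True, t: False}
  {t: True, h: False}


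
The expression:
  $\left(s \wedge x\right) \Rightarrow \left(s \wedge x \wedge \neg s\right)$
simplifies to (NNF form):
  $\neg s \vee \neg x$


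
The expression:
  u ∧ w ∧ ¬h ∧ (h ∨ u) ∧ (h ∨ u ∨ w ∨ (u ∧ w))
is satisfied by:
  {w: True, u: True, h: False}


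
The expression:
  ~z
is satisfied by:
  {z: False}


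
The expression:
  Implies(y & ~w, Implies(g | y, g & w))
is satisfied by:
  {w: True, y: False}
  {y: False, w: False}
  {y: True, w: True}


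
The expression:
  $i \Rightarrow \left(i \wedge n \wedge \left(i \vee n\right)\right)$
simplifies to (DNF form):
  $n \vee \neg i$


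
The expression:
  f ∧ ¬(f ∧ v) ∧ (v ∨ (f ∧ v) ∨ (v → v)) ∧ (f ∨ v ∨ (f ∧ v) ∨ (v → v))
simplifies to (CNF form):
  f ∧ ¬v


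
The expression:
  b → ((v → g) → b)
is always true.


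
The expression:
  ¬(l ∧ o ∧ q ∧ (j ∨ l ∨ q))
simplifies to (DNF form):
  ¬l ∨ ¬o ∨ ¬q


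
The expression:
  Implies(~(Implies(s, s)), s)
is always true.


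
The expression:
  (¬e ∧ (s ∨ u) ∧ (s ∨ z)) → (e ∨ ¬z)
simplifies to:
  e ∨ (¬s ∧ ¬u) ∨ ¬z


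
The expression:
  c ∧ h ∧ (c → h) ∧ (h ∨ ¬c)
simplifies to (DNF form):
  c ∧ h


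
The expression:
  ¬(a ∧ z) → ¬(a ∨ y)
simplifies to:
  (a ∧ z) ∨ (¬a ∧ ¬y)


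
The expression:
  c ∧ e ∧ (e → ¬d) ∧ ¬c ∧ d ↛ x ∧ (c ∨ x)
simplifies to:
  False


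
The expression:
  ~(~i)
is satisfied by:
  {i: True}


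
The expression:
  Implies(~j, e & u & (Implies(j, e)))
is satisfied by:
  {e: True, j: True, u: True}
  {e: True, j: True, u: False}
  {j: True, u: True, e: False}
  {j: True, u: False, e: False}
  {e: True, u: True, j: False}


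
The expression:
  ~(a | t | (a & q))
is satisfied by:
  {t: False, a: False}


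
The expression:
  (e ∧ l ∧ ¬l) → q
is always true.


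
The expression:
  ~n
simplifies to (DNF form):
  ~n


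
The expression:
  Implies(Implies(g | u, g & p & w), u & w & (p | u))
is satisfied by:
  {g: True, u: True, w: False, p: False}
  {g: True, u: True, p: True, w: False}
  {g: True, u: True, w: True, p: False}
  {g: True, u: True, p: True, w: True}
  {u: True, w: False, p: False, g: False}
  {u: True, p: True, w: False, g: False}
  {u: True, w: True, p: False, g: False}
  {u: True, p: True, w: True, g: False}
  {g: True, w: False, p: False, u: False}
  {p: True, g: True, w: False, u: False}
  {g: True, w: True, p: False, u: False}
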